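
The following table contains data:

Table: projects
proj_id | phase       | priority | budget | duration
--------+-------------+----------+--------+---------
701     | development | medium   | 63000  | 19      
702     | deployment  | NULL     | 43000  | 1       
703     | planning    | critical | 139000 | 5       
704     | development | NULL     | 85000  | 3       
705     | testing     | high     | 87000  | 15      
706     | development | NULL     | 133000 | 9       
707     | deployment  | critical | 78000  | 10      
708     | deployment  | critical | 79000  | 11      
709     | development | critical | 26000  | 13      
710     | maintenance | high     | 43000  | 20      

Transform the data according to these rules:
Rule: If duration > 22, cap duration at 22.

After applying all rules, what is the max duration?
20

Step 1: Original maximum duration = 20
Step 2: Check cap of 22 against maximum
Step 3: No records exceed the cap (max 20 <= cap 22), so no capping applies
Step 4: Maximum after transformation = 20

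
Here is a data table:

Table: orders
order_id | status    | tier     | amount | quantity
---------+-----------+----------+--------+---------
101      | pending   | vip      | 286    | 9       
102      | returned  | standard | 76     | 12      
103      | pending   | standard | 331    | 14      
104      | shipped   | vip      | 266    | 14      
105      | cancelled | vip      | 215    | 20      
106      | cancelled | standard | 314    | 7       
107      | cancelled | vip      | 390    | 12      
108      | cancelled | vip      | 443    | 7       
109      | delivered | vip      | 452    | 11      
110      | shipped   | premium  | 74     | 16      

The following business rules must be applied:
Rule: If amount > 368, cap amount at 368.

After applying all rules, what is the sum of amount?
2666

Step 1: 3 records have amount > 368
Step 2: These records originally summed to 1285
Step 3: After capping: 3 × 368 = 1104
Step 4: Unaffected records sum: 1562
Step 5: Final sum = 1104 + 1562 = 2666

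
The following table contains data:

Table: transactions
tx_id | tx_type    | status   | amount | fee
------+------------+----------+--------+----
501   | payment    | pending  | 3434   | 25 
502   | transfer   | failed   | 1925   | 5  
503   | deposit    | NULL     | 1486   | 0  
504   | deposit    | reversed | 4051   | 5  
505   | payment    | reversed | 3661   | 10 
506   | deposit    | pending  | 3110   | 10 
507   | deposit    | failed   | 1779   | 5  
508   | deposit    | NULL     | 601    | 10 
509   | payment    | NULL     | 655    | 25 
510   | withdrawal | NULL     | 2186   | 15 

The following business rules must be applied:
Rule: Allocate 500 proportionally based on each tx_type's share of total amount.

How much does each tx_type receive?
deposit: 240.89, payment: 169.3, transfer: 42.05, withdrawal: 47.75

Step 1: Calculate total amount = 22888
Step 2: Calculate each tx_type's proportion:
  deposit: 11027/22888 = 48.18% → 240.89
  payment: 7750/22888 = 33.86% → 169.3
  transfer: 1925/22888 = 8.41% → 42.05
  withdrawal: 2186/22888 = 9.55% → 47.75
Step 3: Verify: sum of allocations ≈ 500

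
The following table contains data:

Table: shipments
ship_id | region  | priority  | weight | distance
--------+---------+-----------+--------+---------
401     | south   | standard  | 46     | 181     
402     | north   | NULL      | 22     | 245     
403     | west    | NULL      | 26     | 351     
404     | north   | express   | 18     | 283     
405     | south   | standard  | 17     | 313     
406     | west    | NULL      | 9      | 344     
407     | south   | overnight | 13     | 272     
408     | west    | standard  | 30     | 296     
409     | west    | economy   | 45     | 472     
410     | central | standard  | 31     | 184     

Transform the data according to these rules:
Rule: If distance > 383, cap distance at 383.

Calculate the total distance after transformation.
2852

Step 1: 1 records have distance > 383
Step 2: These records originally summed to 472
Step 3: After capping: 1 × 383 = 383
Step 4: Unaffected records sum: 2469
Step 5: Final sum = 383 + 2469 = 2852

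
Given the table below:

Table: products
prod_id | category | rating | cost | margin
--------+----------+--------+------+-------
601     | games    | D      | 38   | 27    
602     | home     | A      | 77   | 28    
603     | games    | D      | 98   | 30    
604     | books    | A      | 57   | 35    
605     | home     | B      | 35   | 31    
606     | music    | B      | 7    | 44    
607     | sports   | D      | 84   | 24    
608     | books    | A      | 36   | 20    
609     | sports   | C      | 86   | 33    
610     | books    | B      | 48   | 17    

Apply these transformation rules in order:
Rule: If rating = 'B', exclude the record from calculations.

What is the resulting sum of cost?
476

Step 1: Identify records where rating = 'B'
Step 2: The excluded records sum to 90
Step 3: Original total cost = 566
Step 4: Remaining total = 566 - 90 = 476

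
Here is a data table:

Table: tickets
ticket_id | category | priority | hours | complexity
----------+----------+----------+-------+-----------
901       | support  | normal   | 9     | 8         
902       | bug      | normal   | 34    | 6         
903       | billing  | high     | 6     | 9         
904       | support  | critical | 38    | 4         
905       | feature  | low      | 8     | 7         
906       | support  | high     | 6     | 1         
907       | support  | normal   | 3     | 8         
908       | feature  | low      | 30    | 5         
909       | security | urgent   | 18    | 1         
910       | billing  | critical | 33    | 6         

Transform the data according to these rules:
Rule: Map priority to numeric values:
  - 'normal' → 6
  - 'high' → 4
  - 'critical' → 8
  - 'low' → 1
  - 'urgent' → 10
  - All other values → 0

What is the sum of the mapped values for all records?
54

Step 1: Apply mapping to each record
Step 2: Count by status:
  'normal': 3 records × 6 = 18
  'high': 2 records × 4 = 8
  'critical': 2 records × 8 = 16
  'low': 2 records × 1 = 2
  'urgent': 1 records × 10 = 10
Step 3: Sum all mapped values = 54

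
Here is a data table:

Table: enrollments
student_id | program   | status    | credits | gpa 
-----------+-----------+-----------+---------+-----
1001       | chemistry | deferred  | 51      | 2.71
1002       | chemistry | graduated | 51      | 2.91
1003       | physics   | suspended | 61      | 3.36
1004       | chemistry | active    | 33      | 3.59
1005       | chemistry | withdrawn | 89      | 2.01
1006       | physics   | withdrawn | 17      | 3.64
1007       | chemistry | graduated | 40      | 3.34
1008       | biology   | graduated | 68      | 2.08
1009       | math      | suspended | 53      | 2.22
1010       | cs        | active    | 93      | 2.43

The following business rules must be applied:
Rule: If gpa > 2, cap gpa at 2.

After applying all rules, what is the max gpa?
2

Step 1: Original maximum gpa = 3.64
Step 2: Apply cap at 2
Step 3: 10 records had gpa > 2 and were capped
Step 4: Maximum after transformation = 2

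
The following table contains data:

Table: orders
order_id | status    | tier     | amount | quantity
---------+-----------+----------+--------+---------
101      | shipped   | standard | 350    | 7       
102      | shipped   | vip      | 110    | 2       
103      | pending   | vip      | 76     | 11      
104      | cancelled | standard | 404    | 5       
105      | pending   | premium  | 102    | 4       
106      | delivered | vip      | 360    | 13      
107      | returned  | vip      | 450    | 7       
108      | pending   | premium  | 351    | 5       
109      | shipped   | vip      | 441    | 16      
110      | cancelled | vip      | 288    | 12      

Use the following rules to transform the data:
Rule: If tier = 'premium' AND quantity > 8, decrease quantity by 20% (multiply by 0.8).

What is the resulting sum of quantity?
82

Step 1: Find records where tier = 'premium' AND quantity > 8
Step 2: 0 records match, summing to 0
Step 3: After multiplier: 0 × 0.8 = 0.0
Step 4: Unaffected records sum: 82
Step 5: Final sum = 0.0 + 82 = 82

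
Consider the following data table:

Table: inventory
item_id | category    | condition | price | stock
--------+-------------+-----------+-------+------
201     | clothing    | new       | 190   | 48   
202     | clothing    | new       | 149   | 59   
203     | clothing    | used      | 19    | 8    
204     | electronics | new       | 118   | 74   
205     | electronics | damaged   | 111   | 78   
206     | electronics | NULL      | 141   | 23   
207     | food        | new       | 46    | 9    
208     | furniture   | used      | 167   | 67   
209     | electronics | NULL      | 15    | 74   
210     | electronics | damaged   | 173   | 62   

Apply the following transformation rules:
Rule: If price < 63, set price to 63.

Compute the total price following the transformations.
1238

Step 1: 3 records have price < 63
Step 2: These records originally summed to 80
Step 3: After setting to minimum: 3 × 63 = 189
Step 4: Unaffected records sum: 1049
Step 5: Final sum = 189 + 1049 = 1238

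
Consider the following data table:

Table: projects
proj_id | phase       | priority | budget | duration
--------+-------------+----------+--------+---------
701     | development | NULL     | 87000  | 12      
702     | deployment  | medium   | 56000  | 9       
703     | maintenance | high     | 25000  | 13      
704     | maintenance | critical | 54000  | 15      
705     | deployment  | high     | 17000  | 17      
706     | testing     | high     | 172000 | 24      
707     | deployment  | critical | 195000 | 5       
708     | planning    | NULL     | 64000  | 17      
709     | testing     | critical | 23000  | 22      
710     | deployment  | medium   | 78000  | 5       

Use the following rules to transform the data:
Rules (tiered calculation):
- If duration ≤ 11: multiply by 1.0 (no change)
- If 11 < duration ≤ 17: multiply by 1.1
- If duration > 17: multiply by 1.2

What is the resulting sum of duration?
155.6

Step 1: Tier 1 (duration ≤ 11): 3 records, sum = 19 × 1.0 = 19.0
Step 2: Tier 2 (11 < duration ≤ 17): 5 records, sum = 74 × 1.1 = 81.4
Step 3: Tier 3 (duration > 17): 2 records, sum = 46 × 1.2 = 55.2
Step 4: Final sum = 19.0 + 81.4 + 55.2 = 155.6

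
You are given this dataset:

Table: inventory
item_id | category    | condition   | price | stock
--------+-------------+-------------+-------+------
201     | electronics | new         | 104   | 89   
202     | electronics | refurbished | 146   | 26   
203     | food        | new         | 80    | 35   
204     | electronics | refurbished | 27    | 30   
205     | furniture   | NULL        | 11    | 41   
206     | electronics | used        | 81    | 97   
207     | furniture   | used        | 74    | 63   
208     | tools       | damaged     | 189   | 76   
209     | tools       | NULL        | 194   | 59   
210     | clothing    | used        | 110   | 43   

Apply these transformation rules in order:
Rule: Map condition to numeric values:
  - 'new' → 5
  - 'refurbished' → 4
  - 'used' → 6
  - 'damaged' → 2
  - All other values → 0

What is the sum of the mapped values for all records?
38

Step 1: Apply mapping to each record
Step 2: Count by status:
  'new': 2 records × 5 = 10
  'refurbished': 2 records × 4 = 8
  'used': 3 records × 6 = 18
  'damaged': 1 records × 2 = 2
Step 3: Sum all mapped values = 38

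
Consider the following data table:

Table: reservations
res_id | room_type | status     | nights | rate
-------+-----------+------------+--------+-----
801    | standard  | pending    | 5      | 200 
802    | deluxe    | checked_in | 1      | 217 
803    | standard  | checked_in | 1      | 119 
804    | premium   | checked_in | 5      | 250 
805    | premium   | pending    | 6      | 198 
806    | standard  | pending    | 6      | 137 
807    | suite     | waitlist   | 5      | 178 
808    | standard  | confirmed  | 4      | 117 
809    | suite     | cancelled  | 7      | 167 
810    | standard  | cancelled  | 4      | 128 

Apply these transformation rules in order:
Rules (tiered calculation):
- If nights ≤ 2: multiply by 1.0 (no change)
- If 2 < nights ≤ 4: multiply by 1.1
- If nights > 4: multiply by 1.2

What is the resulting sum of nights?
51.6

Step 1: Tier 1 (nights ≤ 2): 2 records, sum = 2 × 1.0 = 2.0
Step 2: Tier 2 (2 < nights ≤ 4): 2 records, sum = 8 × 1.1 = 8.8
Step 3: Tier 3 (nights > 4): 6 records, sum = 34 × 1.2 = 40.8
Step 4: Final sum = 2.0 + 8.8 + 40.8 = 51.6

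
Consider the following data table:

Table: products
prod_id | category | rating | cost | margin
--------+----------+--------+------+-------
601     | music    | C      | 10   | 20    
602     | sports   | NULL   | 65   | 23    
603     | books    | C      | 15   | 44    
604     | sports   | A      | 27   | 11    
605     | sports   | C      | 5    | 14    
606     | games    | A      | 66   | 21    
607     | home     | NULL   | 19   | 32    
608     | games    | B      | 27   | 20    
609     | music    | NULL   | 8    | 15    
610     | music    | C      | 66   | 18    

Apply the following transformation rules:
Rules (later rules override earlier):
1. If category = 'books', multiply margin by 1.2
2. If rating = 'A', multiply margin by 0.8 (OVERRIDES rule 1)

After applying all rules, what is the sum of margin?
220.4

Step 1: Rule 2 takes priority for records with rating = 'A'
  - 2 records: 32 × 0.8 = 25.6
Step 2: Rule 1 applies to remaining records with category = 'books'
  - 1 records: 44 × 1.2 = 52.8
Step 3: Other records unchanged: 142
Step 4: Final sum = 25.6 + 52.8 + 142 = 220.4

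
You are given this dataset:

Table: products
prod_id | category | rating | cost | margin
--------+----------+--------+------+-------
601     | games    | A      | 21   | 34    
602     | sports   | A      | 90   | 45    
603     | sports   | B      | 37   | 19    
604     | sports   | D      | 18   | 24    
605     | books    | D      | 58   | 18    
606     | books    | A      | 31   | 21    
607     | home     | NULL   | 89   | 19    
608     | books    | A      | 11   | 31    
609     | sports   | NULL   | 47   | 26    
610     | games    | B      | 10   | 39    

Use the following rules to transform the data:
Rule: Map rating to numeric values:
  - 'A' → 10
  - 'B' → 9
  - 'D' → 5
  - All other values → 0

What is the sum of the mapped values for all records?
68

Step 1: Apply mapping to each record
Step 2: Count by status:
  'A': 4 records × 10 = 40
  'B': 2 records × 9 = 18
  'D': 2 records × 5 = 10
Step 3: Sum all mapped values = 68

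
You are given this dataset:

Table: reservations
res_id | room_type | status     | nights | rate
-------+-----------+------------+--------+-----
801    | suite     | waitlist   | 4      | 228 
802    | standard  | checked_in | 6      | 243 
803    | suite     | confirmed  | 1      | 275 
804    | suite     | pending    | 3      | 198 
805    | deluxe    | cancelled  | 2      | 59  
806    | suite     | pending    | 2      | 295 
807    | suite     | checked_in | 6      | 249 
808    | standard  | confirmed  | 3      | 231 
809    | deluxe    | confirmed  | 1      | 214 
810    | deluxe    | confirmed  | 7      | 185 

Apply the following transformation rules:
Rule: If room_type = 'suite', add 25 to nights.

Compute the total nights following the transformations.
160

Step 1: Count records where room_type = 'suite': 5
Step 2: Total bonus added: 5 × 25 = 125
Step 3: Original sum of nights: 35
Step 4: Final sum = 35 + 125 = 160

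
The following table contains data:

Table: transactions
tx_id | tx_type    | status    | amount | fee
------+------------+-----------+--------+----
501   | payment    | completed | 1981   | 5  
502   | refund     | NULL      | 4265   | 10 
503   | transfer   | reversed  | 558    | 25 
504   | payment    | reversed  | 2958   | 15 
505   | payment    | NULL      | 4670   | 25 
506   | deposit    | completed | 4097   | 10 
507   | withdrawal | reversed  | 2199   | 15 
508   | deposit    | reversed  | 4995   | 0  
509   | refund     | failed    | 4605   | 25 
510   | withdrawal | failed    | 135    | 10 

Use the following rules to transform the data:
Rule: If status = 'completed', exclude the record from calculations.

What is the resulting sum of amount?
24385

Step 1: Identify records where status = 'completed'
Step 2: The excluded records sum to 6078
Step 3: Original total amount = 30463
Step 4: Remaining total = 30463 - 6078 = 24385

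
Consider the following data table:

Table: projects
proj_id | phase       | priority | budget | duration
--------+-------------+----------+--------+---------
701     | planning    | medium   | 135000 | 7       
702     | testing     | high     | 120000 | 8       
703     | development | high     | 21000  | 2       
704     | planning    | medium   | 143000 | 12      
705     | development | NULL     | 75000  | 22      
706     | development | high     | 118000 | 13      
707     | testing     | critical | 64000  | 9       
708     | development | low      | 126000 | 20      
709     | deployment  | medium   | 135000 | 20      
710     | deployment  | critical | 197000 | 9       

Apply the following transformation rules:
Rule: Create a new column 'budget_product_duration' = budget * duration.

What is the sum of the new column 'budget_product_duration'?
14416000

Step 1: For each record, compute budget * duration
Example calculations:
  135000 * 7 = 945000
  120000 * 8 = 960000
  21000 * 2 = 42000
  ...
Step 2: Sum all derived values
Step 3: Total = 14416000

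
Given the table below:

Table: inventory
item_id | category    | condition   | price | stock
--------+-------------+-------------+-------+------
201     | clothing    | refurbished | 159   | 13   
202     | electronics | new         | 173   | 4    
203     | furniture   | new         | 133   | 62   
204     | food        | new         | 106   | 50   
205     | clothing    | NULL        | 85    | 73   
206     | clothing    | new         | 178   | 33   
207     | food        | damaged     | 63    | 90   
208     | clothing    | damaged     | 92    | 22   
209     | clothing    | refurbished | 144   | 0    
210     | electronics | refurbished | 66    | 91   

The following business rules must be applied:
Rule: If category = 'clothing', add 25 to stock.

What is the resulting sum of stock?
563

Step 1: Count records where category = 'clothing': 5
Step 2: Total bonus added: 5 × 25 = 125
Step 3: Original sum of stock: 438
Step 4: Final sum = 438 + 125 = 563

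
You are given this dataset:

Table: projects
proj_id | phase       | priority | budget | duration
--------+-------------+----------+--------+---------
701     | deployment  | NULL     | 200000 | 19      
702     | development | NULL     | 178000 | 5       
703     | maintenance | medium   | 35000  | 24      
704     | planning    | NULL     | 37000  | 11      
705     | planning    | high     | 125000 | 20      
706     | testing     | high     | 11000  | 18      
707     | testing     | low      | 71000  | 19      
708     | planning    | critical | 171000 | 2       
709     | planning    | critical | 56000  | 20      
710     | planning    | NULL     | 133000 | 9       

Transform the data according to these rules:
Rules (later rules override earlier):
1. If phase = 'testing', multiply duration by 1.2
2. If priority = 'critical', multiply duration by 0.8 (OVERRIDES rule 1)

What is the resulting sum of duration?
150.0

Step 1: Rule 2 takes priority for records with priority = 'critical'
  - 2 records: 22 × 0.8 = 17.6
Step 2: Rule 1 applies to remaining records with phase = 'testing'
  - 2 records: 37 × 1.2 = 44.4
Step 3: Other records unchanged: 88
Step 4: Final sum = 17.6 + 44.4 + 88 = 150.0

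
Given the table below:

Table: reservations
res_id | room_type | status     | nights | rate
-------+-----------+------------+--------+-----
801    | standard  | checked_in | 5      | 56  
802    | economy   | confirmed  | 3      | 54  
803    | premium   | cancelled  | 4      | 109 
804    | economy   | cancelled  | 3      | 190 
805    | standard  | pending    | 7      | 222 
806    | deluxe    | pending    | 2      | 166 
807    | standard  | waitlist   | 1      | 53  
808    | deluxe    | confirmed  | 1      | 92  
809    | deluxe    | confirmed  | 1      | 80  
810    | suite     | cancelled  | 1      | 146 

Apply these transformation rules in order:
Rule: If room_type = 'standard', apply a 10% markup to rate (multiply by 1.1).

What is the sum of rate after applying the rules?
1201.1

Step 1: Records with room_type = 'standard' have total rate = 331
Step 2: Apply multiplier: 331 × 1.1 = 364.1
Step 3: Other records total: 837
Step 4: Final sum = 364.1 + 837 = 1201.1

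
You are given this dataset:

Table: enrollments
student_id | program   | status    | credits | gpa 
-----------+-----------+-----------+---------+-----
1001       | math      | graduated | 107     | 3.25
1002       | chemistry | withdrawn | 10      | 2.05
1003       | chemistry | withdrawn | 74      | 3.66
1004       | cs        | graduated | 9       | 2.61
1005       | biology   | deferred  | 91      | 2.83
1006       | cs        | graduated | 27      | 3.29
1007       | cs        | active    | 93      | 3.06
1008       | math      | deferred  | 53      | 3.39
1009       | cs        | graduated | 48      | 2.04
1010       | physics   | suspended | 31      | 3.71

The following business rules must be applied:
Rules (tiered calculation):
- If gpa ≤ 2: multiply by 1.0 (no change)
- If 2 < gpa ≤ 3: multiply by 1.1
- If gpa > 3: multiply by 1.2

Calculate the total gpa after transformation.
34.91

Step 1: Tier 1 (gpa ≤ 2): 0 records, sum = 0 × 1.0 = 0.0
Step 2: Tier 2 (2 < gpa ≤ 3): 4 records, sum = 9.53 × 1.1 = 10.48
Step 3: Tier 3 (gpa > 3): 6 records, sum = 20.36 × 1.2 = 24.43
Step 4: Final sum = 0.0 + 10.48 + 24.43 = 34.91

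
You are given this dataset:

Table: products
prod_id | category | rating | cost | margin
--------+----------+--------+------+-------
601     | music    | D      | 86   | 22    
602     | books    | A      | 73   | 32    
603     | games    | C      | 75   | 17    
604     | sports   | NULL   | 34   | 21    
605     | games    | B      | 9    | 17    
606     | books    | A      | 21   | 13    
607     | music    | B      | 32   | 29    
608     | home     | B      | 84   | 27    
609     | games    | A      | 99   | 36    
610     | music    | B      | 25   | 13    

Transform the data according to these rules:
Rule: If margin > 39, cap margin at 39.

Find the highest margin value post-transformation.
36

Step 1: Original maximum margin = 36
Step 2: Check cap of 39 against maximum
Step 3: No records exceed the cap (max 36 <= cap 39), so no capping applies
Step 4: Maximum after transformation = 36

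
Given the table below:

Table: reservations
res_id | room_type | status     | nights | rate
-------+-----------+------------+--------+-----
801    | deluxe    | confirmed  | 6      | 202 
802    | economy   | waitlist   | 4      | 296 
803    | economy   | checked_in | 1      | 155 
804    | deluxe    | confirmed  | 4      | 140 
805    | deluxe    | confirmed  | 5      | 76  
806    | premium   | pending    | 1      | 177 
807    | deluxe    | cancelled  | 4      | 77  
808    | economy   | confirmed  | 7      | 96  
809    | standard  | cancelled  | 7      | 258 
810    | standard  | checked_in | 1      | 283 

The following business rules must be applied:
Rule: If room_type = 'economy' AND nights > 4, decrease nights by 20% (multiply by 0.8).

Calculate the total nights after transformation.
38.6

Step 1: Find records where room_type = 'economy' AND nights > 4
Step 2: 1 records match, summing to 7
Step 3: After multiplier: 7 × 0.8 = 5.6
Step 4: Unaffected records sum: 33
Step 5: Final sum = 5.6 + 33 = 38.6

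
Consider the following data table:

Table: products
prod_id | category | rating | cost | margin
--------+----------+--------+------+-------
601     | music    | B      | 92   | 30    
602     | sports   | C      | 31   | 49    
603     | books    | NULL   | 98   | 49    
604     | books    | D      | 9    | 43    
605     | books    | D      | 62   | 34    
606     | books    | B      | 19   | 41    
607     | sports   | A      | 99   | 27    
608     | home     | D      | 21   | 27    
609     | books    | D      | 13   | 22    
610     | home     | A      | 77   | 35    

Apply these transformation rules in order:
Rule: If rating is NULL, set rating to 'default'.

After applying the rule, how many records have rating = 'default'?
1

Step 1: Count records where rating IS NULL
Step 2: Found 1 records with NULL rating
Step 3: These records will have rating set to 'default'
Step 4: Records already having rating = 'default': 0
Step 5: Answer: 1 + 0 = 1 records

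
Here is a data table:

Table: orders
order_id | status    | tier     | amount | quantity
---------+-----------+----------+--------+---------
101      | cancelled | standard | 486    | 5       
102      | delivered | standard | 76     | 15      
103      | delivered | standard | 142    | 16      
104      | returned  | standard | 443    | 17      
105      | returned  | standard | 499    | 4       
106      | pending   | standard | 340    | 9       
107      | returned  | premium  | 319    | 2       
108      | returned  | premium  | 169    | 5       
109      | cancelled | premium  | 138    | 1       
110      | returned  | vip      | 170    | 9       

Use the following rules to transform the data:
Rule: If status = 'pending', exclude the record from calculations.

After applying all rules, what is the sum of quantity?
74

Step 1: Identify records where status = 'pending'
Step 2: The excluded records sum to 9
Step 3: Original total quantity = 83
Step 4: Remaining total = 83 - 9 = 74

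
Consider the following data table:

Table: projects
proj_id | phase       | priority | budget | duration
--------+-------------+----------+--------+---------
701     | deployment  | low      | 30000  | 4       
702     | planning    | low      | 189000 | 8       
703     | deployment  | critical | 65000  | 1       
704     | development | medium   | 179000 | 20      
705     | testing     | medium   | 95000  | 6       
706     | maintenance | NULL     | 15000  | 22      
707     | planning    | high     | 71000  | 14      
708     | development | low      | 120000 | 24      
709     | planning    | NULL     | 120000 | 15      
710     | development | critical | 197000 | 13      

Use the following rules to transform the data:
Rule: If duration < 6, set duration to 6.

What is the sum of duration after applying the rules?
134

Step 1: 2 records have duration < 6
Step 2: These records originally summed to 5
Step 3: After setting to minimum: 2 × 6 = 12
Step 4: Unaffected records sum: 122
Step 5: Final sum = 12 + 122 = 134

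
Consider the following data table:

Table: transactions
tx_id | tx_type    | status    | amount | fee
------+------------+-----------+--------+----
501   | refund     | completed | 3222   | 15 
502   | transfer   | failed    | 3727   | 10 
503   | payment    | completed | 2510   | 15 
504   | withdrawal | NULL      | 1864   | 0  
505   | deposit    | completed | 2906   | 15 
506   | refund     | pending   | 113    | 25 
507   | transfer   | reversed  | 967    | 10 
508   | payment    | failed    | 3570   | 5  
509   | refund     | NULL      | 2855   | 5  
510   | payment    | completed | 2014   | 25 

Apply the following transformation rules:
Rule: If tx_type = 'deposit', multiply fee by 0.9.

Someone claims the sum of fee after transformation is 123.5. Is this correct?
Yes, the result is correct.

Step 1: Calculate the correct sum after transformation
Step 2: Apply multiplier 0.9 to records where tx_type = 'deposit'
Step 3: Correct result = 123.5
Step 4: Claimed result = 123.5
Step 5: 123.5 = 123.5 ✓
Conclusion: The claimed result is correct.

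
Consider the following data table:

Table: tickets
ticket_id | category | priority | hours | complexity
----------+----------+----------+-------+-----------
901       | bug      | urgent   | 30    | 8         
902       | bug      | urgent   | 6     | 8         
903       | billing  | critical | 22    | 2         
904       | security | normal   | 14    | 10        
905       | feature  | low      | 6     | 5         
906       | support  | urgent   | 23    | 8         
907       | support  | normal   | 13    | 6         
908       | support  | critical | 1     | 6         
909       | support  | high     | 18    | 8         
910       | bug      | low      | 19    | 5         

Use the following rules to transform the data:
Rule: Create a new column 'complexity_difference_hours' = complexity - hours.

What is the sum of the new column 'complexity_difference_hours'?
-86

Step 1: For each record, compute complexity - hours
Example calculations:
  8 - 30 = -22
  8 - 6 = 2
  2 - 22 = -20
  ...
Step 2: Sum all derived values
Step 3: Total = -86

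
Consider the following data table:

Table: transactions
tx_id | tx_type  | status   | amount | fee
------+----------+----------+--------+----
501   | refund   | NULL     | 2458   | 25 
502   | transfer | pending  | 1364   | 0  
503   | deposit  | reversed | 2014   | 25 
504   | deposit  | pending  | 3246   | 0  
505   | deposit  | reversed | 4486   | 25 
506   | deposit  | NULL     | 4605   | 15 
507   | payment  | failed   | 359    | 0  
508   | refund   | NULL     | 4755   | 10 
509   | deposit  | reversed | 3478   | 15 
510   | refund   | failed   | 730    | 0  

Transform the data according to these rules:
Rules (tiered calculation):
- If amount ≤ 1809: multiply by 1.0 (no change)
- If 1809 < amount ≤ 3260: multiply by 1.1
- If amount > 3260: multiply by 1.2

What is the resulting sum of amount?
31731.6

Step 1: Tier 1 (amount ≤ 1809): 3 records, sum = 2453 × 1.0 = 2453.0
Step 2: Tier 2 (1809 < amount ≤ 3260): 3 records, sum = 7718 × 1.1 = 8489.8
Step 3: Tier 3 (amount > 3260): 4 records, sum = 17324 × 1.2 = 20788.8
Step 4: Final sum = 2453.0 + 8489.8 + 20788.8 = 31731.6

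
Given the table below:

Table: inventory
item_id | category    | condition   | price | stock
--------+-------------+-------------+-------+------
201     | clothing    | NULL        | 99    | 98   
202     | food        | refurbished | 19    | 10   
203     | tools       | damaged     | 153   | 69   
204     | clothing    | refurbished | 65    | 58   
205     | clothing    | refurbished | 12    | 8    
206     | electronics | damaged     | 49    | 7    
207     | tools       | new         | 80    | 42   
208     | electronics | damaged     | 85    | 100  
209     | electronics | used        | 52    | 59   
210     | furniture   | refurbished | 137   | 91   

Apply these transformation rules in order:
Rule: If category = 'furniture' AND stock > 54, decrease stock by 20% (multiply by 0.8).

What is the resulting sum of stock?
523.8

Step 1: Find records where category = 'furniture' AND stock > 54
Step 2: 1 records match, summing to 91
Step 3: After multiplier: 91 × 0.8 = 72.8
Step 4: Unaffected records sum: 451
Step 5: Final sum = 72.8 + 451 = 523.8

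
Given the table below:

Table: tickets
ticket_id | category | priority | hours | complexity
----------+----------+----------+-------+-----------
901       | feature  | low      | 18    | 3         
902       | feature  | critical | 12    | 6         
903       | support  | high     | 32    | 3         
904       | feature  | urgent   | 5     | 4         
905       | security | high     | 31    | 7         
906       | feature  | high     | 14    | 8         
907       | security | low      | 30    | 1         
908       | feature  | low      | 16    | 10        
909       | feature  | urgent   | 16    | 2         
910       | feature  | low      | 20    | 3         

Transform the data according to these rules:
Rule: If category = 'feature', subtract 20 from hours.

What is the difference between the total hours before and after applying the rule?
140

Step 1: Original sum of hours = 194
Step 2: 7 records have category = 'feature'
Step 3: Each affected record changes by -20
Step 4: Total change = 7 × -20 = -140
Step 5: New sum = 194 + -140 = 54
Step 6: Difference = |54 - 194| = 140
        (Sum decreased by 140)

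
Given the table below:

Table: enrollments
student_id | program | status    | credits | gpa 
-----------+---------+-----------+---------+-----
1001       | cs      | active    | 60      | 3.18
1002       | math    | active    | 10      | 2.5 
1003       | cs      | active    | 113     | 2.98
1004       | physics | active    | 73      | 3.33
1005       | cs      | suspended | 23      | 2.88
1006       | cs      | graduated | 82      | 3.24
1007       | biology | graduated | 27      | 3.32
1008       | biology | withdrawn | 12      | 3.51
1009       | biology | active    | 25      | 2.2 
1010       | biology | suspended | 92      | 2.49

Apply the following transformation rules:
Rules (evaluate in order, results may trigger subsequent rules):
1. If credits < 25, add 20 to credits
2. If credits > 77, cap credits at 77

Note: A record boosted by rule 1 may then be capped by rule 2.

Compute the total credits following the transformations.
521

Step 1: Apply rule 1 to records with credits < 25
  - 3 records get bonus of 20
  - Of these, 0 records then exceed 77 and get capped
Step 2: Apply rule 2 to records with credits > 77
  - 3 records (original) are capped
Step 3: Calculate final sum = 521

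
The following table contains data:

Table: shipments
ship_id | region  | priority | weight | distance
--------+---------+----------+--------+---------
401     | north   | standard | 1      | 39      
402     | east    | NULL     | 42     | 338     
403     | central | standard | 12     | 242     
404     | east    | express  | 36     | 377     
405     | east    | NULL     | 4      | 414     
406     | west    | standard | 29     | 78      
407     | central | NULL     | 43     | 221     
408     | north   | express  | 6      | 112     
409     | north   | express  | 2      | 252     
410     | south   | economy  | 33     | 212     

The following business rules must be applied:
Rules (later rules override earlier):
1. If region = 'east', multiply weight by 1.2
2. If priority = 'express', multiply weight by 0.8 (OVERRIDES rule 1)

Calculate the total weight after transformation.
208.4

Step 1: Rule 2 takes priority for records with priority = 'express'
  - 3 records: 44 × 0.8 = 35.2
Step 2: Rule 1 applies to remaining records with region = 'east'
  - 2 records: 46 × 1.2 = 55.2
Step 3: Other records unchanged: 118
Step 4: Final sum = 35.2 + 55.2 + 118 = 208.4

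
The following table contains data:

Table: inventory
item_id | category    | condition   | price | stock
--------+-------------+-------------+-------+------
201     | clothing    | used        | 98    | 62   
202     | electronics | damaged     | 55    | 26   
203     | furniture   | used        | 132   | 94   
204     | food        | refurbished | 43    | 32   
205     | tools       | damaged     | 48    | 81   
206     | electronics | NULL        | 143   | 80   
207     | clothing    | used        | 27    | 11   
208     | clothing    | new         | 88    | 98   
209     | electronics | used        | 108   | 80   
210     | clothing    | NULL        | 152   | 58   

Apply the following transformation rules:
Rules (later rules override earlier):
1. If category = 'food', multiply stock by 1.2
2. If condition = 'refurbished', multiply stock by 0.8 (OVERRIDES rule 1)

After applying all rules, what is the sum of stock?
615.6

Step 1: Rule 2 takes priority for records with condition = 'refurbished'
  - 1 records: 32 × 0.8 = 25.6
Step 2: Rule 1 applies to remaining records with category = 'food'
  - 0 records: 0 × 1.2 = 0.0
Step 3: Other records unchanged: 590
Step 4: Final sum = 25.6 + 0.0 + 590 = 615.6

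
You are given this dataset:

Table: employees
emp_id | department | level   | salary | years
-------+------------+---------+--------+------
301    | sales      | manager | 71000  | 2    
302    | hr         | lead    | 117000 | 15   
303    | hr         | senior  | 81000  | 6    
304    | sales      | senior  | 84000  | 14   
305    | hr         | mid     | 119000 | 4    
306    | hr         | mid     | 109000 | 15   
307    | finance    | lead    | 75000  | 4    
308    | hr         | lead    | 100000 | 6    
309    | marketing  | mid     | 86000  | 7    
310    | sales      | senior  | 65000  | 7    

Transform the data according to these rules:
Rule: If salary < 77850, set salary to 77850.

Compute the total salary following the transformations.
929550

Step 1: 3 records have salary < 77850
Step 2: These records originally summed to 211000
Step 3: After setting to minimum: 3 × 77850 = 233550
Step 4: Unaffected records sum: 696000
Step 5: Final sum = 233550 + 696000 = 929550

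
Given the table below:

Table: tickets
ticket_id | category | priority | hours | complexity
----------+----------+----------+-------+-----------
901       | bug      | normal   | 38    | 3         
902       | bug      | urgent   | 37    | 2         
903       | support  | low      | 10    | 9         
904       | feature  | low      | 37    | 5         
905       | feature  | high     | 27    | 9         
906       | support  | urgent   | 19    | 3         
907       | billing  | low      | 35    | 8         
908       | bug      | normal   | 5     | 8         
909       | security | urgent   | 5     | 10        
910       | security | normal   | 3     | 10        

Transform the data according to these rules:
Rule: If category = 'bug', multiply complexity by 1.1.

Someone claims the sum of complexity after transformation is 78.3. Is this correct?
No, the correct result is 68.3.

Step 1: Calculate the correct sum after transformation
Step 2: Apply multiplier 1.1 to records where category = 'bug'
Step 3: Correct result = 68.3
Step 4: Claimed result = 78.3
Step 5: 68.3 ≠ 78.3
Conclusion: The claimed result is incorrect. The correct answer is 68.3.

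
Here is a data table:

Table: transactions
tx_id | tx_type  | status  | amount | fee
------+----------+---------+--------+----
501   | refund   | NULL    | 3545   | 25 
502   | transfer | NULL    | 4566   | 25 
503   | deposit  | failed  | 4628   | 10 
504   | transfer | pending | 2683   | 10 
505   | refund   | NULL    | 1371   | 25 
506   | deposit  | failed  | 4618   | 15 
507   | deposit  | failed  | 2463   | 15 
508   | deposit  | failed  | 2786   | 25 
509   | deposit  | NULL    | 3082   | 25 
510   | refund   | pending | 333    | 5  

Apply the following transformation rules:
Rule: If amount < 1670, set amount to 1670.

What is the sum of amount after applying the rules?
31711

Step 1: 2 records have amount < 1670
Step 2: These records originally summed to 1704
Step 3: After setting to minimum: 2 × 1670 = 3340
Step 4: Unaffected records sum: 28371
Step 5: Final sum = 3340 + 28371 = 31711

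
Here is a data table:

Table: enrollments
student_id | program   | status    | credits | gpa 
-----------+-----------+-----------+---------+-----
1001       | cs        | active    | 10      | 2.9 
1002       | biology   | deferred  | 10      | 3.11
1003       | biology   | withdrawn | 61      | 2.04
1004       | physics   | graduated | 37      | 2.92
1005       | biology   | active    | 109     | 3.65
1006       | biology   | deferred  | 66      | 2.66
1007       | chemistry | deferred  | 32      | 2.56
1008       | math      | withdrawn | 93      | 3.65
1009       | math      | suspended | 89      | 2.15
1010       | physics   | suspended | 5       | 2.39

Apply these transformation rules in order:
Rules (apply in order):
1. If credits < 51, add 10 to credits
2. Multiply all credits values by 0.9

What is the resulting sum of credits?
505.8

Step 1: Apply Rule 1 - Add 10 to records with credits < 51
  - 5 records affected: 94 + (5 × 10) = 144
  - Unaffected records: 418
  - Sum after Rule 1: 562
Step 2: Apply Rule 2 - Multiply all by 0.9
  - 562 × 0.9 = 505.8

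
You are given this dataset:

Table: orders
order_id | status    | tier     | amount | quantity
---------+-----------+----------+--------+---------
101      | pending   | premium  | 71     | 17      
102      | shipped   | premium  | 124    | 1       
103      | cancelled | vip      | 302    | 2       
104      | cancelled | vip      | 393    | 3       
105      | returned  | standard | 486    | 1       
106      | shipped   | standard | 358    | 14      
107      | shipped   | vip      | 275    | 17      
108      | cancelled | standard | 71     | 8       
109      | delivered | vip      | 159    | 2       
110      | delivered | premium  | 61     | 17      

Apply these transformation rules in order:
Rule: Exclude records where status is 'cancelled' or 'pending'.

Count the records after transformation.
6

Step 1: Count records to exclude
  - 3 (cancelled) + 1 (pending) = 4 records
Step 2: Total records: 10
Step 3: Remaining = 10 - 4 = 6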